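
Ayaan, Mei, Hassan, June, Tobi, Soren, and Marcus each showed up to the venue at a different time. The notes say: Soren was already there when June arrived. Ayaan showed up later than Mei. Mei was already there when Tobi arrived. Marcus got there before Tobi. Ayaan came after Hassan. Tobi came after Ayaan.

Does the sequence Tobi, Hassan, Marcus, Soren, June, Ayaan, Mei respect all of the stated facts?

no

The constraints require Mei before Tobi, but in the proposed sequence Tobi appears ahead of Mei. That one violation is enough.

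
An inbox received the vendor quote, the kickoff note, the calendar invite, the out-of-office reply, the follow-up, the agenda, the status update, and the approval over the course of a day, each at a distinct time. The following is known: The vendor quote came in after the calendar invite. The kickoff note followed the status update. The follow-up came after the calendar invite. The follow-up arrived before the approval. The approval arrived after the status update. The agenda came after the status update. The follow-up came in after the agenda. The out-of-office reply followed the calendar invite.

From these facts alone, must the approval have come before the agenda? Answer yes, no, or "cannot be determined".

no

Tracing the constraints gives the agenda → the follow-up → the approval, so the agenda must come before the approval.
That means the approval cannot be before the agenda.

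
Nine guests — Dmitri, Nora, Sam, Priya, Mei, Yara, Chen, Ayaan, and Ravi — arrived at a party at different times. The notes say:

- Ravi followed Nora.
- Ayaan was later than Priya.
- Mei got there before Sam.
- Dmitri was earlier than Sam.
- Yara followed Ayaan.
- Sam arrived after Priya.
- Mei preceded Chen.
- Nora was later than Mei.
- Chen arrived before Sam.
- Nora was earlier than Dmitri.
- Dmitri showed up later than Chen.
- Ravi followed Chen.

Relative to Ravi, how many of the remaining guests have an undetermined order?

Forced before Ravi: Chen, Mei, and Nora.
That leaves Ayaan, Dmitri, Priya, Sam, and Yara with no forced order relative to Ravi — 5.

5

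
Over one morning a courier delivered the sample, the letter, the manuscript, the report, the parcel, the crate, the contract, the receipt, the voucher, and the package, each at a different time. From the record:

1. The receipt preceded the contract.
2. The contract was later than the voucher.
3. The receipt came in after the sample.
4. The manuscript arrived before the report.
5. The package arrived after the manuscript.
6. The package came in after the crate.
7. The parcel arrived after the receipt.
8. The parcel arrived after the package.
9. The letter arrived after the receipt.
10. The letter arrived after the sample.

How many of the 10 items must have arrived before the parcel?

5

Directly stated before the parcel: the package and the receipt.
The crate reaches the parcel via the crate → the package → the parcel.
The manuscript reaches the parcel via the manuscript → the package → the parcel.
The sample reaches the parcel via the sample → the receipt → the parcel.
That's the crate, the manuscript, the package, the receipt, and the sample — 5 in all.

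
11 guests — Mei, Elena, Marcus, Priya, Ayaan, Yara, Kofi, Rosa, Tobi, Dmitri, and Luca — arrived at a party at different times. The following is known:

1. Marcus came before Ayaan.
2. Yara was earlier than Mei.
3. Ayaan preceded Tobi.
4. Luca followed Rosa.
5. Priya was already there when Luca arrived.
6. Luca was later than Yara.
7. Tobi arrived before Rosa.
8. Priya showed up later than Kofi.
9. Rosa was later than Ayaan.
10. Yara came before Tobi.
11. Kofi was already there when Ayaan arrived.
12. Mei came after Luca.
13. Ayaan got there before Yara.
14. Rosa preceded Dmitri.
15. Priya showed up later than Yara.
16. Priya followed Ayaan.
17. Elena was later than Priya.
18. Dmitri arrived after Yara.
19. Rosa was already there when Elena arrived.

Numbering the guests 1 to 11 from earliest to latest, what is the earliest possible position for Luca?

8

Ayaan, Kofi, Marcus, Priya, Rosa, Tobi, and Yara must all come before Luca — 7 forced predecessors.
Nothing else is forced ahead of Luca, so their earliest slot is position 7 + 1 = 8.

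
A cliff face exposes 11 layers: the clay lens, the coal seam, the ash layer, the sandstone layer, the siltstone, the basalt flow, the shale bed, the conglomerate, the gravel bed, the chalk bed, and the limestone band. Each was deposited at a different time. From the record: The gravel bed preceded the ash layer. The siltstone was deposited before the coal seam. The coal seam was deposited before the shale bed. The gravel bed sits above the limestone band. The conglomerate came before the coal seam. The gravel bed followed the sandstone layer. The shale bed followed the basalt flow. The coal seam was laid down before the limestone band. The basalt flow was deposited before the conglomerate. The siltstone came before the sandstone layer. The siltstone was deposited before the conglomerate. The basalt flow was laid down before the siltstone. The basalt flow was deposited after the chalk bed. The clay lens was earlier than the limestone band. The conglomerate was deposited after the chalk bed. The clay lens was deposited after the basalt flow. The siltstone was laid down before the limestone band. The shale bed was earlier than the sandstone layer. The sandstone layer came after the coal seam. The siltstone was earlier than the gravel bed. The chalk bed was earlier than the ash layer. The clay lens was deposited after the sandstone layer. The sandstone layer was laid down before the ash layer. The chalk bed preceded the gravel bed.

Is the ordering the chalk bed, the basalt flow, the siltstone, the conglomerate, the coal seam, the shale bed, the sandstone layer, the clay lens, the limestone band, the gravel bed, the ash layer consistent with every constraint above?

Check each stated constraint against the proposed order — e.g. the chalk bed is ahead of the gravel bed; the chalk bed is ahead of the ash layer. Every pair is in the required order; nothing is violated.

yes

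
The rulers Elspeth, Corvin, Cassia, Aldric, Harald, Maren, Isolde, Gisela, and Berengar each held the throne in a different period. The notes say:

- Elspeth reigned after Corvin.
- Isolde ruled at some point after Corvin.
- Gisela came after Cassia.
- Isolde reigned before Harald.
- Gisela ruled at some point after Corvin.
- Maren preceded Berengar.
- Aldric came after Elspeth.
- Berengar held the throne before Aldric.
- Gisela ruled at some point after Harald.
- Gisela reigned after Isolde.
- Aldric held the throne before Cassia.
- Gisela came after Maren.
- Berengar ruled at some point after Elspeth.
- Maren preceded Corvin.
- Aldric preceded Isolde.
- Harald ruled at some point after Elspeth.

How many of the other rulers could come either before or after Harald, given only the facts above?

1

Forced before Harald: Aldric, Berengar, Corvin, Elspeth, Isolde, and Maren; forced after Harald: Gisela.
That leaves Cassia with no forced order relative to Harald — 1.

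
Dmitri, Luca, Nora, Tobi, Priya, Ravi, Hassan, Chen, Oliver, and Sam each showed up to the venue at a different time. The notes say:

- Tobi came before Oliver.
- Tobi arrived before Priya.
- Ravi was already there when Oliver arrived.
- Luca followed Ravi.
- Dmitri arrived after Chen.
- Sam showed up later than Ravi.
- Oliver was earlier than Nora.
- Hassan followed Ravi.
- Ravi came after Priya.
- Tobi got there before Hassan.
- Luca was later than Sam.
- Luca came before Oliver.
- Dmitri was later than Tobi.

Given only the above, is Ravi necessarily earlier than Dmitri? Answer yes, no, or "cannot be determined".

cannot be determined

No chain of stated constraints runs from Ravi to Dmitri, and none runs from Dmitri to Ravi either.
So the relative order of Ravi and Dmitri is not fixed by the given facts.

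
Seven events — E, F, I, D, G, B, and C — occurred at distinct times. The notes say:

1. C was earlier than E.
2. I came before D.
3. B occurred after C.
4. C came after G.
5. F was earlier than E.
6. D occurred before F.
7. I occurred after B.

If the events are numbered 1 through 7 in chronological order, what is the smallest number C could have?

2

G must come before C — 1 forced predecessor.
Nothing else is forced ahead of C, so its earliest slot is position 1 + 1 = 2.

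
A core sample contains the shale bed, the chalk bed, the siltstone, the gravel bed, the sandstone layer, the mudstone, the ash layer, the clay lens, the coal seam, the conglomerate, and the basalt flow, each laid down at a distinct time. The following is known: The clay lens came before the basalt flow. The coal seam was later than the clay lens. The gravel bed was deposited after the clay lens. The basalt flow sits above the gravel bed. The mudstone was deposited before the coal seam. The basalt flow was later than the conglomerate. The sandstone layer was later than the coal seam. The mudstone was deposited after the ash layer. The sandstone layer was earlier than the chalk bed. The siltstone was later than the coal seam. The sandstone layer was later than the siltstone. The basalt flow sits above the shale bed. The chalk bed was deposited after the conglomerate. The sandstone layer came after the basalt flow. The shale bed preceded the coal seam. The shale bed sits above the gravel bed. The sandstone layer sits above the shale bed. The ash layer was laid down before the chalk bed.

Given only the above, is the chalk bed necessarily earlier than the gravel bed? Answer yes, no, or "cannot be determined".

no

Tracing the constraints gives the gravel bed → the shale bed → the sandstone layer → the chalk bed, so the gravel bed must come before the chalk bed.
That means the chalk bed cannot be before the gravel bed.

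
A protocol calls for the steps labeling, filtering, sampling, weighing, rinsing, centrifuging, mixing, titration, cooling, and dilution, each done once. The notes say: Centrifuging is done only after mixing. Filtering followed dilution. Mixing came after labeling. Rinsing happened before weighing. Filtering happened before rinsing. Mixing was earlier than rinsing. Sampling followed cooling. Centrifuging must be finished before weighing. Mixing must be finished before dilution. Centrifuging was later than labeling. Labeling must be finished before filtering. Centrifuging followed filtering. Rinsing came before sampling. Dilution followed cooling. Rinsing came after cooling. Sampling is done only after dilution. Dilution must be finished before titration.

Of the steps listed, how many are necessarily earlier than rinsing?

5

Directly stated before rinsing: cooling, filtering, and mixing.
Dilution reaches rinsing via dilution → filtering → rinsing.
Labeling reaches rinsing via labeling → mixing → rinsing.
That's cooling, dilution, filtering, labeling, and mixing — 5 in all.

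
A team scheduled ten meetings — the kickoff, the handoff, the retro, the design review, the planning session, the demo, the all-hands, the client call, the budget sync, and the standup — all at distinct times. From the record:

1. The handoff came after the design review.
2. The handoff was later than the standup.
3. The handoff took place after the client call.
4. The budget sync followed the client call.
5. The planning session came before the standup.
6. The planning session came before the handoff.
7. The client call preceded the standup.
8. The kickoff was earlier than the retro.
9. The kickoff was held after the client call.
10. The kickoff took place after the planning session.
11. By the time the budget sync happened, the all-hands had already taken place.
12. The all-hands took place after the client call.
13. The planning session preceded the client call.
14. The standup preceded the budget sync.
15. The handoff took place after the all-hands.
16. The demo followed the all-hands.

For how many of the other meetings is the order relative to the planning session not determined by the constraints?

Forced after the planning session: the all-hands, the budget sync, the client call, the demo, the handoff, the kickoff, the retro, and the standup.
That leaves the design review with no forced order relative to the planning session — 1.

1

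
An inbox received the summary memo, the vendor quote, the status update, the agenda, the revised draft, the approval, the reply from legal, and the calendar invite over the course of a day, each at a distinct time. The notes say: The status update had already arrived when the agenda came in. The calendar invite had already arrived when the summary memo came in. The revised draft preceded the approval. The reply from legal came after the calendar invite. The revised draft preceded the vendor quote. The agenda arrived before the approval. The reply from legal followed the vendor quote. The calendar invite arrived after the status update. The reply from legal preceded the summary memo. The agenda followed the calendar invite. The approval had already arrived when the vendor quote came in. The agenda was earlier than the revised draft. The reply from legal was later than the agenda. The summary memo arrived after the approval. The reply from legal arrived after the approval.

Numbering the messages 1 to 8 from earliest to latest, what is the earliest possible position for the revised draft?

The agenda, the calendar invite, and the status update must all come before the revised draft — 3 forced predecessors.
Nothing else is forced ahead of the revised draft, so its earliest slot is position 3 + 1 = 4.

4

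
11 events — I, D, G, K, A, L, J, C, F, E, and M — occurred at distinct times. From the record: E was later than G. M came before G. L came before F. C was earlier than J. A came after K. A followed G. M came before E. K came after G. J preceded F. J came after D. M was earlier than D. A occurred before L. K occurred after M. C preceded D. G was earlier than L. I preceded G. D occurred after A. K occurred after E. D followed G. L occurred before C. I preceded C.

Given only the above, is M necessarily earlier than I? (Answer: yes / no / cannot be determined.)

No chain of stated constraints runs from M to I, and none runs from I to M either.
So the relative order of M and I is not fixed by the given facts.

cannot be determined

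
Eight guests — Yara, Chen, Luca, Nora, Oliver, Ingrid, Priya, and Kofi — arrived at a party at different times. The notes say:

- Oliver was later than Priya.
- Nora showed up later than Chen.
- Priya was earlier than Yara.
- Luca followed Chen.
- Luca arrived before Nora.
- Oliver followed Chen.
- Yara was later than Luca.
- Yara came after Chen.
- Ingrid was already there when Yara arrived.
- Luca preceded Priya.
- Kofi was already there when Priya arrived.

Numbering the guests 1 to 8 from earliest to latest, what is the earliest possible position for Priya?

4

Chen, Kofi, and Luca must all come before Priya — 3 forced predecessors.
Nothing else is forced ahead of Priya, so their earliest slot is position 3 + 1 = 4.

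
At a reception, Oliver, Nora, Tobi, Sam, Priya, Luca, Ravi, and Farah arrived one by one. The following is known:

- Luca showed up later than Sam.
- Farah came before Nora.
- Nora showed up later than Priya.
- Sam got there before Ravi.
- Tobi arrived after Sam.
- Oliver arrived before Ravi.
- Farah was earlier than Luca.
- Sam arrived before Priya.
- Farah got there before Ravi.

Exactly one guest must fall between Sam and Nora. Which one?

Tracing the constraints gives Sam → Priya → Nora, so Priya sits after Sam and before Nora.
No other guest is forced both after Sam and before Nora.

Priya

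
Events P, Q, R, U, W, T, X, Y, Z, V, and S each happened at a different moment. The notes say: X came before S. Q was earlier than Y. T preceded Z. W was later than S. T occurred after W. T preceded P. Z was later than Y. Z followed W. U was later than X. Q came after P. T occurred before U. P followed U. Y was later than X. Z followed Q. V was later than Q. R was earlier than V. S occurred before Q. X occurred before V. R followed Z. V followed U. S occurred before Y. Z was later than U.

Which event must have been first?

X

X has a chain of constraints placing it before every other event, so X must be first.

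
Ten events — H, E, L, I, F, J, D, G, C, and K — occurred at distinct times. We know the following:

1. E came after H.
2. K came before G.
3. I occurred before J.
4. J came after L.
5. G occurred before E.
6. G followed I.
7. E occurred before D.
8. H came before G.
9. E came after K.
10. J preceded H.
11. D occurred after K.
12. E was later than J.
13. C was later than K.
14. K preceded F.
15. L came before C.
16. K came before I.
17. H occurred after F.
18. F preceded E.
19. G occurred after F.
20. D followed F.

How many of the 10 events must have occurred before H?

5

Directly stated before H: F and J.
I reaches H via I → J → H.
K reaches H via K → F → H.
L reaches H via L → J → H.
That's F, I, J, K, and L — 5 in all.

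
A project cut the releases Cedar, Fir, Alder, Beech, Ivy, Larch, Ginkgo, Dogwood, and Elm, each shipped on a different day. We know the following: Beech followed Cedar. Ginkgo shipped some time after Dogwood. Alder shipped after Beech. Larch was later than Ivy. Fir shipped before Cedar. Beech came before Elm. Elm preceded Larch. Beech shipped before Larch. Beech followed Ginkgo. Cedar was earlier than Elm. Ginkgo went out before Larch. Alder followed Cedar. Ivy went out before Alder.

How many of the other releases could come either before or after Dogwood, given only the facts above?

3

Forced after Dogwood: Alder, Beech, Elm, Ginkgo, and Larch.
That leaves Cedar, Fir, and Ivy with no forced order relative to Dogwood — 3.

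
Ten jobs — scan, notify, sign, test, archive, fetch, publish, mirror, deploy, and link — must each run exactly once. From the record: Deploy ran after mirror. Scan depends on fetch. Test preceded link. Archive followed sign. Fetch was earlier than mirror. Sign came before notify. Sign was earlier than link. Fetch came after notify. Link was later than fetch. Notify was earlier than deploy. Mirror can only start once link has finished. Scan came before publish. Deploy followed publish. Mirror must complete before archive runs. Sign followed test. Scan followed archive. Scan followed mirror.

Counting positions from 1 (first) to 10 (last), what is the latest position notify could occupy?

3

Notify must come before archive, deploy, fetch, link, mirror, publish, and scan — 7 stages forced after it.
Everything else can be placed before notify in some valid order, so notify can sit as late as position 10 − 7 = 3.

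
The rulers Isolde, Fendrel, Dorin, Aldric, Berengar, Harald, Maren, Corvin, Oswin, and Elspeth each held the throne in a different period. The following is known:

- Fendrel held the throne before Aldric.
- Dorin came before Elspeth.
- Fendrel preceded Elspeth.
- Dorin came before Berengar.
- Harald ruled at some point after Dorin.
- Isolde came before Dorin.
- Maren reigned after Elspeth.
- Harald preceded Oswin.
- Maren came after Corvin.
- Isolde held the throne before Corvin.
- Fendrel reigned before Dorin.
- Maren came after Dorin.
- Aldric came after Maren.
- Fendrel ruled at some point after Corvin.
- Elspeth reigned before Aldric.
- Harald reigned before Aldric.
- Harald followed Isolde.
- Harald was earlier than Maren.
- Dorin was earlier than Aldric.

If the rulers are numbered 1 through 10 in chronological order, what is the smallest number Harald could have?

Corvin, Dorin, Fendrel, and Isolde must all come before Harald — 4 forced predecessors.
Nothing else is forced ahead of Harald, so their earliest slot is position 4 + 1 = 5.

5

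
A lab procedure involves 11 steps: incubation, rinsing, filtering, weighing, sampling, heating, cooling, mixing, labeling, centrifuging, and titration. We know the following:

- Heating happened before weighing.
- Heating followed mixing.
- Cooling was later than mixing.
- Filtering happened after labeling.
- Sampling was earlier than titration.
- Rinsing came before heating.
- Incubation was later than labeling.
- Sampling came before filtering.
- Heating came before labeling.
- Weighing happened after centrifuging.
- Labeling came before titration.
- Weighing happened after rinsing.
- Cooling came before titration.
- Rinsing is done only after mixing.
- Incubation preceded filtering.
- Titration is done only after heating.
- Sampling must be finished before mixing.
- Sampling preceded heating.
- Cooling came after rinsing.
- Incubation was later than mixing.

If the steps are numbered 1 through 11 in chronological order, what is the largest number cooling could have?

Cooling must come before titration — 1 step forced after it.
Everything else can be placed before cooling in some valid order, so cooling can sit as late as position 11 − 1 = 10.

10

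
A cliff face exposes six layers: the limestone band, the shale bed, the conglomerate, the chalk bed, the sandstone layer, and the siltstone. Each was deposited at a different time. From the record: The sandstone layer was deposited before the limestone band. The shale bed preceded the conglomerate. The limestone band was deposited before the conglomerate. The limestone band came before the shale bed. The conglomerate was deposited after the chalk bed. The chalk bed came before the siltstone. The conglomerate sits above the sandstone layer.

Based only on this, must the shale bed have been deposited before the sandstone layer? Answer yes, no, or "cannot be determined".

no

Tracing the constraints gives the sandstone layer → the limestone band → the shale bed, so the sandstone layer must come before the shale bed.
That means the shale bed cannot be before the sandstone layer.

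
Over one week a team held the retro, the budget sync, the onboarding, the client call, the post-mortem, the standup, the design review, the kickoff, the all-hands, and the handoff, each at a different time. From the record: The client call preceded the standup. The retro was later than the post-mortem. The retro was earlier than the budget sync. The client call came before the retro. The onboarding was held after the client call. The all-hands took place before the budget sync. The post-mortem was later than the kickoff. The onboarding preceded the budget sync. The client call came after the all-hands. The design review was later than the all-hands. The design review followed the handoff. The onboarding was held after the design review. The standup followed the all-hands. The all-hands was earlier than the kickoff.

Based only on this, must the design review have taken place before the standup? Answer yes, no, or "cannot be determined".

No chain of stated constraints runs from the design review to the standup, and none runs from the standup to the design review either.
So the relative order of the design review and the standup is not fixed by the given facts.

cannot be determined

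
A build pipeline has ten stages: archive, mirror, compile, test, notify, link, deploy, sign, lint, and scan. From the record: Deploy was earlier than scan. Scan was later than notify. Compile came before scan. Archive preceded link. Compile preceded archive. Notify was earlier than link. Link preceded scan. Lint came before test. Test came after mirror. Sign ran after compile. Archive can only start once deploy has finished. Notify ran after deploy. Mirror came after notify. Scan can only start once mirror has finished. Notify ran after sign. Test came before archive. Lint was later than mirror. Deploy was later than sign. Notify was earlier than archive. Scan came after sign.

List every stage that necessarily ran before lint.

compile, deploy, mirror, notify, sign

Directly stated before lint: mirror.
Compile reaches lint via compile → sign → notify → mirror → lint.
Deploy reaches lint via deploy → notify → mirror → lint.
Notify reaches lint via notify → mirror → lint.
Likewise sign reaches lint by chaining the stated constraints.
No chain forces link (or any of the others) ahead of lint.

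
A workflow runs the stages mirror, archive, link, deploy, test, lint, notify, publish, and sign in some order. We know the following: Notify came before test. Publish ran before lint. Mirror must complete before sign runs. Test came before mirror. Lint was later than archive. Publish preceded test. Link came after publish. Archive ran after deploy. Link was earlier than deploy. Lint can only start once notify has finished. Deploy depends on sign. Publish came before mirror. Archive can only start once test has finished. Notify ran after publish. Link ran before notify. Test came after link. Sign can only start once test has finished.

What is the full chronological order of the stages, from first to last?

The constraints fix every adjacent pair, so only one ordering works:
publish → link → notify → test → mirror → sign → deploy → archive → lint.

publish, link, notify, test, mirror, sign, deploy, archive, lint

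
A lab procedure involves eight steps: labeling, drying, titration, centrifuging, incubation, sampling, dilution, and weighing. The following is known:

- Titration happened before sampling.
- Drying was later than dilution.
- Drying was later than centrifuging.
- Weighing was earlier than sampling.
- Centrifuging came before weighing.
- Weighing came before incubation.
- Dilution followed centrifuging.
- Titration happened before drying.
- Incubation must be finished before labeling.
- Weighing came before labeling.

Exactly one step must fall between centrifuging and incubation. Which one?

weighing

Tracing the constraints gives centrifuging → weighing → incubation, so weighing sits after centrifuging and before incubation.
No other step is forced both after centrifuging and before incubation.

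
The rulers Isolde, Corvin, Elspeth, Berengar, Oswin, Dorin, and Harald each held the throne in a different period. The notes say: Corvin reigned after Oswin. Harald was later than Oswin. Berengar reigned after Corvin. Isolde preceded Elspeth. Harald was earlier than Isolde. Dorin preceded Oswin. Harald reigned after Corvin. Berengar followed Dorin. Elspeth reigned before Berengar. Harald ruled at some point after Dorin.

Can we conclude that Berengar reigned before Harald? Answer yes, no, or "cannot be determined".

Tracing the constraints gives Harald → Isolde → Elspeth → Berengar, so Harald must come before Berengar.
That means Berengar cannot be before Harald.

no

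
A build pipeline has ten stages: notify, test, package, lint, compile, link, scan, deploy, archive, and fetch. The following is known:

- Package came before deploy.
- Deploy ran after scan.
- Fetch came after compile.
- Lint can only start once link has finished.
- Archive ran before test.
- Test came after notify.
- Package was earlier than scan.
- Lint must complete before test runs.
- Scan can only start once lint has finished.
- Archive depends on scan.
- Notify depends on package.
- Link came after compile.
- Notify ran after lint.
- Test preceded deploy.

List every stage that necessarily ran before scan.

compile, link, lint, package

Directly stated before scan: lint and package.
Compile reaches scan via compile → link → lint → scan.
Link reaches scan via link → lint → scan.
No chain forces test (or any of the others) ahead of scan.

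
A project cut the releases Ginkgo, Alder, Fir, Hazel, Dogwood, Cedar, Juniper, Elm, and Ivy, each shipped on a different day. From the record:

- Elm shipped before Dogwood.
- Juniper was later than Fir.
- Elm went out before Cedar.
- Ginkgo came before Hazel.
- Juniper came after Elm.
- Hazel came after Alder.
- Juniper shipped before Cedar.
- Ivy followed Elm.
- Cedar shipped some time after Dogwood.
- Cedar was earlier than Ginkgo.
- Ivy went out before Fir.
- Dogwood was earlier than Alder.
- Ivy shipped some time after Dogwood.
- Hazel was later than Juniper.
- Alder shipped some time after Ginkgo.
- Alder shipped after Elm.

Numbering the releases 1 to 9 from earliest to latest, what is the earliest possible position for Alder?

8

Cedar, Dogwood, Elm, Fir, Ginkgo, Ivy, and Juniper must all come before Alder — 7 forced predecessors.
Nothing else is forced ahead of Alder, so its earliest slot is position 7 + 1 = 8.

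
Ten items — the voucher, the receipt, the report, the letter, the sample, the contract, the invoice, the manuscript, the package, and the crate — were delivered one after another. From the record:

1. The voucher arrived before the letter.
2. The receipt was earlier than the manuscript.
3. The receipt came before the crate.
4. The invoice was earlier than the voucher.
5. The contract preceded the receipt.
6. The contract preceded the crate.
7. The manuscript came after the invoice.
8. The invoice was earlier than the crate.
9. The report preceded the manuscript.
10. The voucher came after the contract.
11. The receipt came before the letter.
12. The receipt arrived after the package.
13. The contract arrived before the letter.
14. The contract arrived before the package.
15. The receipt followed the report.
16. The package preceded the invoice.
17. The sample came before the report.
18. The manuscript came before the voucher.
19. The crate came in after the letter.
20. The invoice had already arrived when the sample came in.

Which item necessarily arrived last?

the crate

Every other item has a chain of constraints placing it before the crate, so the crate is last.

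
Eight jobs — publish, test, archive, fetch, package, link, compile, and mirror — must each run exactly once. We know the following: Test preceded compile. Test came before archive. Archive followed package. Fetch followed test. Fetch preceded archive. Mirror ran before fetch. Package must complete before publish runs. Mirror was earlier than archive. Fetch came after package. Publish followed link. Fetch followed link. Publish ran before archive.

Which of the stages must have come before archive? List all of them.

Directly stated before archive: fetch, mirror, package, publish, and test.
Link reaches archive via link → fetch → archive.

fetch, link, mirror, package, publish, test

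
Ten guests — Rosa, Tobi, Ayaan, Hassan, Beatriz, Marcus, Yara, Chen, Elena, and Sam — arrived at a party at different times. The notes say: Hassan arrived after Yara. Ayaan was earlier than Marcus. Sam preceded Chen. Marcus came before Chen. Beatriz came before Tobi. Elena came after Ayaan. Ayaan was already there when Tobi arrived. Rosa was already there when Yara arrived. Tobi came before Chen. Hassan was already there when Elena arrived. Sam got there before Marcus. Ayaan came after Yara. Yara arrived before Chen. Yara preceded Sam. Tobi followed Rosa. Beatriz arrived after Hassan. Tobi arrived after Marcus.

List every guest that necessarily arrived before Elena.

Directly stated before Elena: Ayaan and Hassan.
Rosa reaches Elena via Rosa → Yara → Ayaan → Elena.
Yara reaches Elena via Yara → Ayaan → Elena.

Ayaan, Hassan, Rosa, Yara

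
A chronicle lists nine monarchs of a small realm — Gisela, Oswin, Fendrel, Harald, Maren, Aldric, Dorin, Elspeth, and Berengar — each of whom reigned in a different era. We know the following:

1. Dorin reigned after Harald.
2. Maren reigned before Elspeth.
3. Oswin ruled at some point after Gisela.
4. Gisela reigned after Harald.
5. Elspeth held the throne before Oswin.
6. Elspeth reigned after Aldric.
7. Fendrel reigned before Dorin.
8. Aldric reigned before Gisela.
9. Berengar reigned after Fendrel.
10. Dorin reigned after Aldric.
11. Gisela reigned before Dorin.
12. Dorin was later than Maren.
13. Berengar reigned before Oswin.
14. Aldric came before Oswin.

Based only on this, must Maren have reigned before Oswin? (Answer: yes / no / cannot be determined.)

Chain the constraints: Maren → Elspeth → Oswin. Each link is directly stated, so Maren comes before Oswin.

yes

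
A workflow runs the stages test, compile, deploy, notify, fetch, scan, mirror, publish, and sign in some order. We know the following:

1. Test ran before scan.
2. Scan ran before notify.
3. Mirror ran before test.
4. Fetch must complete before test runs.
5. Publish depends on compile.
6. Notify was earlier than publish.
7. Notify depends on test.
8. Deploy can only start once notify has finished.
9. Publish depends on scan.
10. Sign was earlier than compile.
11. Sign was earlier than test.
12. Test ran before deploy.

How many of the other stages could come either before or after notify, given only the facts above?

1

Forced before notify: fetch, mirror, scan, sign, and test; forced after notify: deploy and publish.
That leaves compile with no forced order relative to notify — 1.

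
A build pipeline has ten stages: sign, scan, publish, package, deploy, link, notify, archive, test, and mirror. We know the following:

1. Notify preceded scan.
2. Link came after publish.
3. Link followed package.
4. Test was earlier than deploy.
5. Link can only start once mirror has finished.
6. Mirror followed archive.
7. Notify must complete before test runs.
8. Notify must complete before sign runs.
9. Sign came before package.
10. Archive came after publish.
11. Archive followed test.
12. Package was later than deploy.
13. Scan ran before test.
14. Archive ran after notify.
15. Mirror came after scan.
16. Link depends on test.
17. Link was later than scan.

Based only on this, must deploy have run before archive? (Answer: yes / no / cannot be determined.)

No chain of stated constraints runs from deploy to archive, and none runs from archive to deploy either.
So the relative order of deploy and archive is not fixed by the given facts.

cannot be determined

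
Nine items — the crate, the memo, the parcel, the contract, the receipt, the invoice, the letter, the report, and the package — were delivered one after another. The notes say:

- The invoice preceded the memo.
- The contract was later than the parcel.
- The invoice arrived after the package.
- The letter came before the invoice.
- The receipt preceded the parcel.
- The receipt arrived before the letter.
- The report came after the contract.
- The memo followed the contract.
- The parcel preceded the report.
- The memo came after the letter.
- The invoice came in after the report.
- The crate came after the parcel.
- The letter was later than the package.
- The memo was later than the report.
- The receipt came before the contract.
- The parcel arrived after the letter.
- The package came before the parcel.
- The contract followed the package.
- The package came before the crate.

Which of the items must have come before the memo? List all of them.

Directly stated before the memo: the contract, the invoice, the letter, and the report.
The package reaches the memo via the package → the letter → the memo.
The parcel reaches the memo via the parcel → the contract → the memo.
The receipt reaches the memo via the receipt → the contract → the memo.
No chain forces the crate ahead of the memo.

the contract, the invoice, the letter, the package, the parcel, the receipt, the report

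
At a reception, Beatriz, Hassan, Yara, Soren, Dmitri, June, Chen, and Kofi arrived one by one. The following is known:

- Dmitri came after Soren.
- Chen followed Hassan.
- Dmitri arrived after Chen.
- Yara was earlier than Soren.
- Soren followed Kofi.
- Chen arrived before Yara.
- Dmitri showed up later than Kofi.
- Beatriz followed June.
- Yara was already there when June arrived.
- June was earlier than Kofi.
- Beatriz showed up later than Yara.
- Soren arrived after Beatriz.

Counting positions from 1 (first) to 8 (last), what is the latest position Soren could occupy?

7

Soren must come before Dmitri — 1 guest forced after them.
Everything else can be placed before Soren in some valid order, so Soren can sit as late as position 8 − 1 = 7.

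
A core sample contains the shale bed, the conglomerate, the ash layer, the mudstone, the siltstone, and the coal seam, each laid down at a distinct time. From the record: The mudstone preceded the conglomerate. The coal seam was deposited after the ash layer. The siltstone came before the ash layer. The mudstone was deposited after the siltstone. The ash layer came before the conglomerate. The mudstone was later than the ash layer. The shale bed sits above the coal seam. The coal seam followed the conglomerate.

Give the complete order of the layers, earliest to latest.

The constraints fix every adjacent pair, so only one ordering works:
the siltstone → the ash layer → the mudstone → the conglomerate → the coal seam → the shale bed.

the siltstone, the ash layer, the mudstone, the conglomerate, the coal seam, the shale bed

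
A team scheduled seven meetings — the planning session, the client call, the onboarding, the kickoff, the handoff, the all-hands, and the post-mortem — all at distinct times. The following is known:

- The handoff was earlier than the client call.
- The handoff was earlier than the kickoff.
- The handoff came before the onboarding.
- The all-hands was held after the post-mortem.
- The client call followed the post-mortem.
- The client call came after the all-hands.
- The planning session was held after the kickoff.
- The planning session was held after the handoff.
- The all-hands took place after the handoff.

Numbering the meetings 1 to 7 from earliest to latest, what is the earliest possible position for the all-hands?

The handoff and the post-mortem must both come before the all-hands — 2 forced predecessors.
Nothing else is forced ahead of the all-hands, so its earliest slot is position 2 + 1 = 3.

3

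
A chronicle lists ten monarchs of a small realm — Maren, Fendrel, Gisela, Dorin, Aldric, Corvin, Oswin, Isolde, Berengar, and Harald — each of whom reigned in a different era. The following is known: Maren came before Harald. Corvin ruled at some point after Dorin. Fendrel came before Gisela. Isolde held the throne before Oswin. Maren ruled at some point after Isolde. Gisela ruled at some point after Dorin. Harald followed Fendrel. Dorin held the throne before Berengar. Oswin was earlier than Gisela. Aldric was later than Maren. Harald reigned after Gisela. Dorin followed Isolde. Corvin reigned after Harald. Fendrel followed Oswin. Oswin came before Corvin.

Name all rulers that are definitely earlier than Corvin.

Directly stated before Corvin: Dorin, Harald, and Oswin.
Fendrel reaches Corvin via Fendrel → Harald → Corvin.
Gisela reaches Corvin via Gisela → Harald → Corvin.
Isolde reaches Corvin via Isolde → Dorin → Corvin.
Likewise Maren reaches Corvin by chaining the stated constraints.

Dorin, Fendrel, Gisela, Harald, Isolde, Maren, Oswin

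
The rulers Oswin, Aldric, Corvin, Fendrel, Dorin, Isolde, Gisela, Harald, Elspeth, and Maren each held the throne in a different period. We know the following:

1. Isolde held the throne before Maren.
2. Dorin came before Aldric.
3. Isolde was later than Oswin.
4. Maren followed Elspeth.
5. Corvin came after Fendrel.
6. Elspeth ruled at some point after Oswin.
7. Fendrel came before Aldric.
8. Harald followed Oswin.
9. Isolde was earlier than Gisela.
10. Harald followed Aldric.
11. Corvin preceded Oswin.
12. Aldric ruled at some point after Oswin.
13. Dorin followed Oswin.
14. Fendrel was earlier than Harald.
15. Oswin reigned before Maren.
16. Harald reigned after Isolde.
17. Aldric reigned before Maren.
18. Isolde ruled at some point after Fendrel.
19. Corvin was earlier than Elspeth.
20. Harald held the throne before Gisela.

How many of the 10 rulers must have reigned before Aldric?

4

Directly stated before Aldric: Dorin, Fendrel, and Oswin.
Corvin reaches Aldric via Corvin → Oswin → Aldric.
No chain forces Gisela (or any of the others) ahead of Aldric.
That's Corvin, Dorin, Fendrel, and Oswin — 4 in all.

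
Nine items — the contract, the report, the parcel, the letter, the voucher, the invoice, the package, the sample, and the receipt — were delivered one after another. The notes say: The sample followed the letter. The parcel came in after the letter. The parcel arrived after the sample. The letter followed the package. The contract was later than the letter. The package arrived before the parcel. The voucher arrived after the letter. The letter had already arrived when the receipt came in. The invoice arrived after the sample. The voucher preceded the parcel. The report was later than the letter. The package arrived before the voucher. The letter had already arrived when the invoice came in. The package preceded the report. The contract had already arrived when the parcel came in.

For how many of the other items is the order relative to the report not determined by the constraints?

Forced before the report: the letter and the package.
That leaves the contract, the invoice, the parcel, the receipt, the sample, and the voucher with no forced order relative to the report — 6.

6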